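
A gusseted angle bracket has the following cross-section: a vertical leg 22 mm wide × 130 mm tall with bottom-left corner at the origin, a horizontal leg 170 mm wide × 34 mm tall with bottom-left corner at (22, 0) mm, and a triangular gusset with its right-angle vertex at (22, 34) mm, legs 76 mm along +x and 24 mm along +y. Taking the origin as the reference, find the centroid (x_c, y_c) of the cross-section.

vertical leg: A = 22 × 130 = 2860.00, centroid at (11.00, 65.00).
horizontal leg: A = 170 × 34 = 5780.00, centroid at (107.00, 17.00).
gusset: A = ½·76·24 = 912.00, centroid at (47.33, 42.00).
ΣA = 9552.00 mm², ΣAx_c = 693088.00 mm³, ΣAy_c = 322464.00 mm³.
x_c = 693088.00/9552.00 = 72.56 mm; y_c = 322464.00/9552.00 = 33.76 mm.

x_c = 72.56 mm, y_c = 33.76 mm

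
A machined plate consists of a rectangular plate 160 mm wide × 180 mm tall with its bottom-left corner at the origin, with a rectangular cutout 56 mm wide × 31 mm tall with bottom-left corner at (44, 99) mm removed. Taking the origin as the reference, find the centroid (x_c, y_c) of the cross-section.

x_c = 80.51 mm, y_c = 88.43 mm

plate: A = 160 × 180 = 28800.00, centroid at (80.00, 90.00).
hole: A = −(56 × 31) = -1736.00, centroid at (72.00, 114.50).
ΣA = 27064.00 mm², ΣAx_c = 2179008.00 mm³, ΣAy_c = 2393228.00 mm³.
x_c = 2179008.00/27064.00 = 80.51 mm; y_c = 2393228.00/27064.00 = 88.43 mm.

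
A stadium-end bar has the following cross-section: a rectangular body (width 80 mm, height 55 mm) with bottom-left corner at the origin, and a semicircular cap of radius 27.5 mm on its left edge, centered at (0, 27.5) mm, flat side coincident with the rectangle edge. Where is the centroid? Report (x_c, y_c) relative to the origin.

x_c = 29.02 mm, y_c = 27.50 mm

rectangular body: A = 80 × 55 = 4400.00, centroid at (40.00, 27.50).
semicircular end: A = ½π·27.5² = 1187.91, centroid at (-11.67, 27.50).
ΣA = 5587.91 mm²
ΣAx_c = (4400.00)(40.00) + (1187.91)(-11.67) = 162135.42 mm³
ΣAy_c = (4400.00)(27.50) + (1187.91)(27.50) = 153667.65 mm³
x_c = 162135.42 / 5587.91 = 29.02 mm
y_c = 153667.65 / 5587.91 = 27.50 mm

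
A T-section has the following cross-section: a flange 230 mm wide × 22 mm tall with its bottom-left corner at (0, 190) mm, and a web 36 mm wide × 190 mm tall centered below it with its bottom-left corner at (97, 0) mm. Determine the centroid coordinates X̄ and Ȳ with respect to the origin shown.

X̄ = 115.00 mm, Ȳ = 140.07 mm

web: A = 36 × 190 = 6840.00, centroid at (115.00, 95.00).
flange: A = 230 × 22 = 5060.00, centroid at (115.00, 201.00).
ΣA = 11900.00 mm²
ΣAX̄ = (6840.00)(115.00) + (5060.00)(115.00) = 1368500.00 mm³
ΣAȲ = (6840.00)(95.00) + (5060.00)(201.00) = 1666860.00 mm³
X̄ = 1368500.00 / 11900.00 = 115.00 mm
Ȳ = 1666860.00 / 11900.00 = 140.07 mm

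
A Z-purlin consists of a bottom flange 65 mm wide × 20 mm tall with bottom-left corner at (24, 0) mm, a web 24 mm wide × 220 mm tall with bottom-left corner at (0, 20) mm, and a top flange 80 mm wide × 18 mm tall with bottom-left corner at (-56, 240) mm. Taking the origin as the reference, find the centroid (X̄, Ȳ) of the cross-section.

bottom flange: A = 65 × 20 = 1300.00, centroid at (56.50, 10.00).
web: A = 24 × 220 = 5280.00, centroid at (12.00, 130.00).
top flange: A = 80 × 18 = 1440.00, centroid at (-16.00, 249.00).
ΣA = 8020.00 mm², ΣAX̄ = 113770.00 mm³, ΣAȲ = 1057960.00 mm³.
X̄ = 113770.00/8020.00 = 14.19 mm; Ȳ = 1057960.00/8020.00 = 131.92 mm.

X̄ = 14.19 mm, Ȳ = 131.92 mm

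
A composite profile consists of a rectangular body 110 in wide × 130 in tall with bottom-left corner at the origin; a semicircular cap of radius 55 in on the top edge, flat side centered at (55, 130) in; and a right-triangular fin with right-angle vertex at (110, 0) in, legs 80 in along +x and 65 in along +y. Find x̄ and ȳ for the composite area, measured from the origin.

x̄ = 64.81 in, ȳ = 79.18 in

Part | A | x̄ᵢ | ȳᵢ | A·x̄ᵢ | A·ȳᵢ
rectangular body | 14300.00 | 55.00 | 65.00 | 786500.00 | 929500.00
semicircular top | 4751.66 | 55.00 | 153.34 | 261341.24 | 728632.32
triangular fin | 2600.00 | 136.67 | 21.67 | 355333.33 | 56333.33
Σ | 21651.66 |  |  | 1403174.57 | 1714465.66
x̄ = 1403174.57 / 21651.66 = 64.81 in
ȳ = 1714465.66 / 21651.66 = 79.18 in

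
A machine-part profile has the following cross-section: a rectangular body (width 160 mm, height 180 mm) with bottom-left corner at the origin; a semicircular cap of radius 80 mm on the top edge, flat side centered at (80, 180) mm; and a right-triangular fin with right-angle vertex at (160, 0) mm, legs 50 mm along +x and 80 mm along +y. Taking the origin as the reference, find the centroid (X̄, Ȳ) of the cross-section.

rectangular body: A = 160 × 180 = 28800.00, centroid at (80.00, 90.00).
semicircular top: A = ½π·80² = 10053.10, centroid at (80.00, 213.95).
triangular fin: A = ½·50·80 = 2000.00, centroid at (176.67, 26.67).
ΣA = 40853.10 mm², ΣAX̄ = 3461581.05 mm³, ΣAȲ = 4796224.04 mm³.
X̄ = 3461581.05/40853.10 = 84.73 mm; Ȳ = 4796224.04/40853.10 = 117.40 mm.

X̄ = 84.73 mm, Ȳ = 117.40 mm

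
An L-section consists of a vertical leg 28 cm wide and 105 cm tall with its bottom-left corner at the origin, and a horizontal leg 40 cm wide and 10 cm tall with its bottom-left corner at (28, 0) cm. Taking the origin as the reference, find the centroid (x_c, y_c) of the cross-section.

x_c = 18.07 cm, y_c = 46.81 cm

vertical leg: A = 28 × 105 = 2940.00, centroid at (14.00, 52.50).
horizontal leg: A = 40 × 10 = 400.00, centroid at (48.00, 5.00).
ΣA = 3340.00 cm², ΣAx_c = 60360.00 cm³, ΣAy_c = 156350.00 cm³.
x_c = 60360.00/3340.00 = 18.07 cm; y_c = 156350.00/3340.00 = 46.81 cm.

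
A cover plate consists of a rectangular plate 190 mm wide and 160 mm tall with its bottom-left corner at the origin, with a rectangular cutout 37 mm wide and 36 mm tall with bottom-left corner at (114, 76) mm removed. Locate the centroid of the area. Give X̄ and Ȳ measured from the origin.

X̄ = 93.28 mm, Ȳ = 79.36 mm

plate: A = 190 × 160 = 30400.00, centroid at (95.00, 80.00).
hole: A = −(37 × 36) = -1332.00, centroid at (132.50, 94.00).
ΣA = 29068.00 mm²
ΣAX̄ = (30400.00)(95.00) + (-1332.00)(132.50) = 2711510.00 mm³
ΣAȲ = (30400.00)(80.00) + (-1332.00)(94.00) = 2306792.00 mm³
X̄ = 2711510.00 / 29068.00 = 93.28 mm
Ȳ = 2306792.00 / 29068.00 = 79.36 mm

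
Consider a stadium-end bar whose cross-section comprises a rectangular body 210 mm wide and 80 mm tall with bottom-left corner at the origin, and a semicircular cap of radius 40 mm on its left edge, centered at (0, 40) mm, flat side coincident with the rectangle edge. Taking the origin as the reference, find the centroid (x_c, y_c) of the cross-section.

x_c = 89.13 mm, y_c = 40.00 mm

rectangular body: A = 210 × 80 = 16800.00, centroid at (105.00, 40.00).
semicircular end: A = ½π·40² = 2513.27, centroid at (-16.98, 40.00).
ΣA = 19313.27 mm², ΣAx_c = 1721333.33 mm³, ΣAy_c = 772530.96 mm³.
x_c = 1721333.33/19313.27 = 89.13 mm; y_c = 772530.96/19313.27 = 40.00 mm.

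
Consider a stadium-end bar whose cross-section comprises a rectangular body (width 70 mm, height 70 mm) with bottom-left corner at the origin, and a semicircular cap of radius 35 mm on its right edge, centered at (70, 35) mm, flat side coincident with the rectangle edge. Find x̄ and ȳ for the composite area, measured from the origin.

x̄ = 49.06 mm, ȳ = 35.00 mm

Part | A | x̄ᵢ | ȳᵢ | A·x̄ᵢ | A·ȳᵢ
rectangular body | 4900.00 | 35.00 | 35.00 | 171500.00 | 171500.00
semicircular end | 1924.23 | 84.85 | 35.00 | 163279.12 | 67347.89
Σ | 6824.23 |  |  | 334779.12 | 238847.89
x̄ = 334779.12 / 6824.23 = 49.06 mm
ȳ = 238847.89 / 6824.23 = 35.00 mm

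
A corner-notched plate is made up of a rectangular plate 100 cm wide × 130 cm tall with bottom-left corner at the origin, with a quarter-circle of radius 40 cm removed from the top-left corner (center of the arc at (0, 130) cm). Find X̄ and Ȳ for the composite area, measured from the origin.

X̄ = 53.53 cm, Ȳ = 59.86 cm

Part | A | x̄ᵢ | ȳᵢ | A·x̄ᵢ | A·ȳᵢ
plate | 13000.00 | 50.00 | 65.00 | 650000.00 | 845000.00
removed quarter-circle | -1256.64 | 16.98 | 113.02 | -21333.33 | -142029.48
Σ | 11743.36 |  |  | 628666.67 | 702970.52
X̄ = 628666.67 / 11743.36 = 53.53 cm
Ȳ = 702970.52 / 11743.36 = 59.86 cm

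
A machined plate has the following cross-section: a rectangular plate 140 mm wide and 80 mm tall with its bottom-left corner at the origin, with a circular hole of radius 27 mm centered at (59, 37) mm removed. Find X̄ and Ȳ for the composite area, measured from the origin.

plate: A = 140 × 80 = 11200.00, centroid at (70.00, 40.00).
hole: A = −π·27² = -2290.22, centroid at (59.00, 37.00).
ΣA = 8909.78 mm², ΣAX̄ = 648876.96 mm³, ΣAȲ = 363261.82 mm³.
X̄ = 648876.96/8909.78 = 72.83 mm; Ȳ = 363261.82/8909.78 = 40.77 mm.

X̄ = 72.83 mm, Ȳ = 40.77 mm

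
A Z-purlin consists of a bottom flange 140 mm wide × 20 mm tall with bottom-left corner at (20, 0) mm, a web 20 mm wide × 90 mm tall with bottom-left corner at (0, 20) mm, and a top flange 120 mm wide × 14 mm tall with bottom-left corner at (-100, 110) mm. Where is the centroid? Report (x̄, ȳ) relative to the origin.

bottom flange: A = 140 × 20 = 2800.00, centroid at (90.00, 10.00).
web: A = 20 × 90 = 1800.00, centroid at (10.00, 65.00).
top flange: A = 120 × 14 = 1680.00, centroid at (-40.00, 117.00).
ΣA = 6280.00 mm², ΣAx̄ = 202800.00 mm³, ΣAȳ = 341560.00 mm³.
x̄ = 202800.00/6280.00 = 32.29 mm; ȳ = 341560.00/6280.00 = 54.39 mm.

x̄ = 32.29 mm, ȳ = 54.39 mm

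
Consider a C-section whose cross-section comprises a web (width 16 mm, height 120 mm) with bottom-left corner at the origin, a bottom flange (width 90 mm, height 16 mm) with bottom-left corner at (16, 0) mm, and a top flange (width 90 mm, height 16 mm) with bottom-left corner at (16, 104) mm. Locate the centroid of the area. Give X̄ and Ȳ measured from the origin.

X̄ = 39.80 mm, Ȳ = 60.00 mm

web: A = 16 × 120 = 1920.00, centroid at (8.00, 60.00).
bottom flange: A = 90 × 16 = 1440.00, centroid at (61.00, 8.00).
top flange: A = 90 × 16 = 1440.00, centroid at (61.00, 112.00).
ΣA = 4800.00 mm², ΣAX̄ = 191040.00 mm³, ΣAȲ = 288000.00 mm³.
X̄ = 191040.00/4800.00 = 39.80 mm; Ȳ = 288000.00/4800.00 = 60.00 mm.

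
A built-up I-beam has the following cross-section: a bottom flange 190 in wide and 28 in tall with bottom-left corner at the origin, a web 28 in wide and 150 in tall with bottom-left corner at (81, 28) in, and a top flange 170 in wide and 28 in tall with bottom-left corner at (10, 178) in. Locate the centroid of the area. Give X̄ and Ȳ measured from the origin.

X̄ = 95.00 in, Ȳ = 99.51 in

bottom flange: A = 190 × 28 = 5320.00, centroid at (95.00, 14.00).
web: A = 28 × 150 = 4200.00, centroid at (95.00, 103.00).
top flange: A = 170 × 28 = 4760.00, centroid at (95.00, 192.00).
ΣA = 14280.00 in²
ΣAX̄ = (5320.00)(95.00) + (4200.00)(95.00) + (4760.00)(95.00) = 1356600.00 in³
ΣAȲ = (5320.00)(14.00) + (4200.00)(103.00) + (4760.00)(192.00) = 1421000.00 in³
X̄ = 1356600.00 / 14280.00 = 95.00 in
Ȳ = 1421000.00 / 14280.00 = 99.51 in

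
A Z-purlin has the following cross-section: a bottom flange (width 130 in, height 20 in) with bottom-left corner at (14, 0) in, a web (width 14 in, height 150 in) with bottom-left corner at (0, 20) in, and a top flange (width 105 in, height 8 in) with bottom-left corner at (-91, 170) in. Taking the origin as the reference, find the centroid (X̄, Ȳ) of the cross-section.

bottom flange: A = 130 × 20 = 2600.00, centroid at (79.00, 10.00).
web: A = 14 × 150 = 2100.00, centroid at (7.00, 95.00).
top flange: A = 105 × 8 = 840.00, centroid at (-38.50, 174.00).
ΣA = 5540.00 in²
ΣAX̄ = (2600.00)(79.00) + (2100.00)(7.00) + (840.00)(-38.50) = 187760.00 in³
ΣAȲ = (2600.00)(10.00) + (2100.00)(95.00) + (840.00)(174.00) = 371660.00 in³
X̄ = 187760.00 / 5540.00 = 33.89 in
Ȳ = 371660.00 / 5540.00 = 67.09 in

X̄ = 33.89 in, Ȳ = 67.09 in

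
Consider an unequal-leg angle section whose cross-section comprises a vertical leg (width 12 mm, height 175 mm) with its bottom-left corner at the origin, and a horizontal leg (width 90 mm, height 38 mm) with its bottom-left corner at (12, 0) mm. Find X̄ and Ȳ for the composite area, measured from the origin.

vertical leg: A = 12 × 175 = 2100.00, centroid at (6.00, 87.50).
horizontal leg: A = 90 × 38 = 3420.00, centroid at (57.00, 19.00).
ΣA = 5520.00 mm²
ΣAX̄ = (2100.00)(6.00) + (3420.00)(57.00) = 207540.00 mm³
ΣAȲ = (2100.00)(87.50) + (3420.00)(19.00) = 248730.00 mm³
X̄ = 207540.00 / 5520.00 = 37.60 mm
Ȳ = 248730.00 / 5520.00 = 45.06 mm

X̄ = 37.60 mm, Ȳ = 45.06 mm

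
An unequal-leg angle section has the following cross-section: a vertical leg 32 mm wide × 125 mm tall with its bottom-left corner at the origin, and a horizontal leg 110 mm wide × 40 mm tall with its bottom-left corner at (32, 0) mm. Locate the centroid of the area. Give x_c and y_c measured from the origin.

vertical leg: A = 32 × 125 = 4000.00, centroid at (16.00, 62.50).
horizontal leg: A = 110 × 40 = 4400.00, centroid at (87.00, 20.00).
ΣA = 8400.00 mm², ΣAx_c = 446800.00 mm³, ΣAy_c = 338000.00 mm³.
x_c = 446800.00/8400.00 = 53.19 mm; y_c = 338000.00/8400.00 = 40.24 mm.

x_c = 53.19 mm, y_c = 40.24 mm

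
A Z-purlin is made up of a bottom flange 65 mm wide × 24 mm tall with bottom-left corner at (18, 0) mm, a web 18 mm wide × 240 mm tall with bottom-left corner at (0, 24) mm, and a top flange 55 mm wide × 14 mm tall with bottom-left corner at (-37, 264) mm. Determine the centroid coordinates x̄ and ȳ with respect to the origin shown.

Part | A | x̄ᵢ | ȳᵢ | A·x̄ᵢ | A·ȳᵢ
bottom flange | 1560.00 | 50.50 | 12.00 | 78780.00 | 18720.00
web | 4320.00 | 9.00 | 144.00 | 38880.00 | 622080.00
top flange | 770.00 | -9.50 | 271.00 | -7315.00 | 208670.00
Σ | 6650.00 |  |  | 110345.00 | 849470.00
x̄ = 110345.00 / 6650.00 = 16.59 mm
ȳ = 849470.00 / 6650.00 = 127.74 mm

x̄ = 16.59 mm, ȳ = 127.74 mm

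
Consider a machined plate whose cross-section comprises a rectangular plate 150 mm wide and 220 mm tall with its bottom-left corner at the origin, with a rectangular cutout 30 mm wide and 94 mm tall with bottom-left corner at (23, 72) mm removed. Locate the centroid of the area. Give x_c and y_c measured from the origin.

x_c = 78.46 mm, y_c = 109.16 mm

plate: A = 150 × 220 = 33000.00, centroid at (75.00, 110.00).
hole: A = −(30 × 94) = -2820.00, centroid at (38.00, 119.00).
ΣA = 30180.00 mm², ΣAx_c = 2367840.00 mm³, ΣAy_c = 3294420.00 mm³.
x_c = 2367840.00/30180.00 = 78.46 mm; y_c = 3294420.00/30180.00 = 109.16 mm.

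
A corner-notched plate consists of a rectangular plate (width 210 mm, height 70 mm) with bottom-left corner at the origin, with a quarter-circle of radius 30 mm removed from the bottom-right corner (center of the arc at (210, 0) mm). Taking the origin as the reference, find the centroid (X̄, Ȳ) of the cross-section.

Part | A | x̄ᵢ | ȳᵢ | A·x̄ᵢ | A·ȳᵢ
plate | 14700.00 | 105.00 | 35.00 | 1543500.00 | 514500.00
removed quarter-circle | -706.86 | 197.27 | 12.73 | -139440.25 | -9000.00
Σ | 13993.14 |  |  | 1404059.75 | 505500.00
X̄ = 1404059.75 / 13993.14 = 100.34 mm
Ȳ = 505500.00 / 13993.14 = 36.12 mm

X̄ = 100.34 mm, Ȳ = 36.12 mm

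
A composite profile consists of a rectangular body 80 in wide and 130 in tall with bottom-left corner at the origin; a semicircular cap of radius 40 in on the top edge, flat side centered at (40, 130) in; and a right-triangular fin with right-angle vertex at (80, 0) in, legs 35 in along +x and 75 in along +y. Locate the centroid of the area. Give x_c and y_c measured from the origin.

x_c = 44.77 in, y_c = 75.79 in

Part | A | x̄ᵢ | ȳᵢ | A·x̄ᵢ | A·ȳᵢ
rectangular body | 10400.00 | 40.00 | 65.00 | 416000.00 | 676000.00
semicircular top | 2513.27 | 40.00 | 146.98 | 100530.96 | 369392.30
triangular fin | 1312.50 | 91.67 | 25.00 | 120312.50 | 32812.50
Σ | 14225.77 |  |  | 636843.46 | 1078204.80
x_c = 636843.46 / 14225.77 = 44.77 in
y_c = 1078204.80 / 14225.77 = 75.79 in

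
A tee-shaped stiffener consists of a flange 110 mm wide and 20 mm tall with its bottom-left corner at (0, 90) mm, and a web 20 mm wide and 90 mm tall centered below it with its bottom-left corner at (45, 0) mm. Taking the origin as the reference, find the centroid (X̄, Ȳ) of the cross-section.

X̄ = 55.00 mm, Ȳ = 75.25 mm

web: A = 20 × 90 = 1800.00, centroid at (55.00, 45.00).
flange: A = 110 × 20 = 2200.00, centroid at (55.00, 100.00).
ΣA = 4000.00 mm², ΣAX̄ = 220000.00 mm³, ΣAȲ = 301000.00 mm³.
X̄ = 220000.00/4000.00 = 55.00 mm; Ȳ = 301000.00/4000.00 = 75.25 mm.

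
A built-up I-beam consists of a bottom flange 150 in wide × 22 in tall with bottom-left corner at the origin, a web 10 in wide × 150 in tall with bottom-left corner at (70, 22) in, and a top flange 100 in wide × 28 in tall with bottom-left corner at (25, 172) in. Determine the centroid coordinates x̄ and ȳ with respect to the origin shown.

bottom flange: A = 150 × 22 = 3300.00, centroid at (75.00, 11.00).
web: A = 10 × 150 = 1500.00, centroid at (75.00, 97.00).
top flange: A = 100 × 28 = 2800.00, centroid at (75.00, 186.00).
ΣA = 7600.00 in², ΣAx̄ = 570000.00 in³, ΣAȳ = 702600.00 in³.
x̄ = 570000.00/7600.00 = 75.00 in; ȳ = 702600.00/7600.00 = 92.45 in.

x̄ = 75.00 in, ȳ = 92.45 in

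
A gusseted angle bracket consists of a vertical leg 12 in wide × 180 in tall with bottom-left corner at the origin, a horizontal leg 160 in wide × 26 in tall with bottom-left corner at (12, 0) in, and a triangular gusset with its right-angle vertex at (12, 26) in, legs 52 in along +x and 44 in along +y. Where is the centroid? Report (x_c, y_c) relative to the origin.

x_c = 57.51 in, y_c = 39.52 in

Part | A | x̄ᵢ | ȳᵢ | A·x̄ᵢ | A·ȳᵢ
vertical leg | 2160.00 | 6.00 | 90.00 | 12960.00 | 194400.00
horizontal leg | 4160.00 | 92.00 | 13.00 | 382720.00 | 54080.00
gusset | 1144.00 | 29.33 | 40.67 | 33557.33 | 46522.67
Σ | 7464.00 |  |  | 429237.33 | 295002.67
x_c = 429237.33 / 7464.00 = 57.51 in
y_c = 295002.67 / 7464.00 = 39.52 in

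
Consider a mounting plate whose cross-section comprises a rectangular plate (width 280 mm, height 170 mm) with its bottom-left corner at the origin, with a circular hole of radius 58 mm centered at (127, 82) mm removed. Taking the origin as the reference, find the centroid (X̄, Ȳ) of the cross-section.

X̄ = 143.71 mm, Ȳ = 85.86 mm

plate: A = 280 × 170 = 47600.00, centroid at (140.00, 85.00).
hole: A = −π·58² = -10568.32, centroid at (127.00, 82.00).
ΣA = 37031.68 mm²
ΣAX̄ = (47600.00)(140.00) + (-10568.32)(127.00) = 5321823.65 mm³
ΣAȲ = (47600.00)(85.00) + (-10568.32)(82.00) = 3179397.95 mm³
X̄ = 5321823.65 / 37031.68 = 143.71 mm
Ȳ = 3179397.95 / 37031.68 = 85.86 mm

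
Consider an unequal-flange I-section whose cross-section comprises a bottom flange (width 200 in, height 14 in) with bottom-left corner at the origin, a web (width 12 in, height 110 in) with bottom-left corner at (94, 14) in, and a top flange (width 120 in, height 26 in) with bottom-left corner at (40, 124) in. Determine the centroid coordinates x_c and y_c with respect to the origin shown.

x_c = 100.00 in, y_c = 74.33 in

bottom flange: A = 200 × 14 = 2800.00, centroid at (100.00, 7.00).
web: A = 12 × 110 = 1320.00, centroid at (100.00, 69.00).
top flange: A = 120 × 26 = 3120.00, centroid at (100.00, 137.00).
ΣA = 7240.00 in², ΣAx_c = 724000.00 in³, ΣAy_c = 538120.00 in³.
x_c = 724000.00/7240.00 = 100.00 in; y_c = 538120.00/7240.00 = 74.33 in.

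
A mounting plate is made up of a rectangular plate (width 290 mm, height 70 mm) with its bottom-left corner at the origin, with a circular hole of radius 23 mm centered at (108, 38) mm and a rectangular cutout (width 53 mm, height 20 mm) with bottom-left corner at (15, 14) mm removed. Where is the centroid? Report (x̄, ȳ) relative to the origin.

Part | A | x̄ᵢ | ȳᵢ | A·x̄ᵢ | A·ȳᵢ
plate | 20300.00 | 145.00 | 35.00 | 2943500.00 | 710500.00
hole 1 | -1661.90 | 108.00 | 38.00 | -179485.47 | -63152.30
hole 2 | -1060.00 | 41.50 | 24.00 | -43990.00 | -25440.00
Σ | 17578.10 |  |  | 2720024.53 | 621907.70
x̄ = 2720024.53 / 17578.10 = 154.74 mm
ȳ = 621907.70 / 17578.10 = 35.38 mm

x̄ = 154.74 mm, ȳ = 35.38 mm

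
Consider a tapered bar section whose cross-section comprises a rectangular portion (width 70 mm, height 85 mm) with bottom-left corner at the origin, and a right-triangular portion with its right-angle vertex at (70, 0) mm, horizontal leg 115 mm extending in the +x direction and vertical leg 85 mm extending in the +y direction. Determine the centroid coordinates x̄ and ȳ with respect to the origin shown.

x̄ = 68.07 mm, ȳ = 36.11 mm

rectangular portion: A = 70 × 85 = 5950.00, centroid at (35.00, 42.50).
triangular portion: A = ½·115·85 = 4887.50, centroid at (108.33, 28.33).
ΣA = 10837.50 mm²
ΣAx̄ = (5950.00)(35.00) + (4887.50)(108.33) = 737729.17 mm³
ΣAȳ = (5950.00)(42.50) + (4887.50)(28.33) = 391354.17 mm³
x̄ = 737729.17 / 10837.50 = 68.07 mm
ȳ = 391354.17 / 10837.50 = 36.11 mm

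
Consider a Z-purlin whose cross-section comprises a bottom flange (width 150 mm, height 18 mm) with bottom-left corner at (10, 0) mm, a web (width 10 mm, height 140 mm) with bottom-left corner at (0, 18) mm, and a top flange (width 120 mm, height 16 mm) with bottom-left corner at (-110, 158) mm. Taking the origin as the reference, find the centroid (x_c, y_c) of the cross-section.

bottom flange: A = 150 × 18 = 2700.00, centroid at (85.00, 9.00).
web: A = 10 × 140 = 1400.00, centroid at (5.00, 88.00).
top flange: A = 120 × 16 = 1920.00, centroid at (-50.00, 166.00).
ΣA = 6020.00 mm², ΣAx_c = 140500.00 mm³, ΣAy_c = 466220.00 mm³.
x_c = 140500.00/6020.00 = 23.34 mm; y_c = 466220.00/6020.00 = 77.45 mm.

x_c = 23.34 mm, y_c = 77.45 mm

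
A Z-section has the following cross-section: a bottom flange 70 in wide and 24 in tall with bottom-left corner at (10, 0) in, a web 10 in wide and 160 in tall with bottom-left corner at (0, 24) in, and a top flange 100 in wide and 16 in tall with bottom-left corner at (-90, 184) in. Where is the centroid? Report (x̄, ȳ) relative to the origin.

bottom flange: A = 70 × 24 = 1680.00, centroid at (45.00, 12.00).
web: A = 10 × 160 = 1600.00, centroid at (5.00, 104.00).
top flange: A = 100 × 16 = 1600.00, centroid at (-40.00, 192.00).
ΣA = 4880.00 in²
ΣAx̄ = (1680.00)(45.00) + (1600.00)(5.00) + (1600.00)(-40.00) = 19600.00 in³
ΣAȳ = (1680.00)(12.00) + (1600.00)(104.00) + (1600.00)(192.00) = 493760.00 in³
x̄ = 19600.00 / 4880.00 = 4.02 in
ȳ = 493760.00 / 4880.00 = 101.18 in

x̄ = 4.02 in, ȳ = 101.18 in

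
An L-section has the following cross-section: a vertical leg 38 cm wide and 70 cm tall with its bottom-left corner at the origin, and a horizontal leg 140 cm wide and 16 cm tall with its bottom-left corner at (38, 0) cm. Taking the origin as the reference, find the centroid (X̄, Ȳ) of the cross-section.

Part | A | x̄ᵢ | ȳᵢ | A·x̄ᵢ | A·ȳᵢ
vertical leg | 2660.00 | 19.00 | 35.00 | 50540.00 | 93100.00
horizontal leg | 2240.00 | 108.00 | 8.00 | 241920.00 | 17920.00
Σ | 4900.00 |  |  | 292460.00 | 111020.00
X̄ = 292460.00 / 4900.00 = 59.69 cm
Ȳ = 111020.00 / 4900.00 = 22.66 cm

X̄ = 59.69 cm, Ȳ = 22.66 cm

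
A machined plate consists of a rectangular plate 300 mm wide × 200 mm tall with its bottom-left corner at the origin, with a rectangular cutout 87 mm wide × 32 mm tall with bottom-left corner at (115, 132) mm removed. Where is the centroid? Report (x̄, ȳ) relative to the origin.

Part | A | x̄ᵢ | ȳᵢ | A·x̄ᵢ | A·ȳᵢ
plate | 60000.00 | 150.00 | 100.00 | 9000000.00 | 6000000.00
hole | -2784.00 | 158.50 | 148.00 | -441264.00 | -412032.00
Σ | 57216.00 |  |  | 8558736.00 | 5587968.00
x̄ = 8558736.00 / 57216.00 = 149.59 mm
ȳ = 5587968.00 / 57216.00 = 97.66 mm

x̄ = 149.59 mm, ȳ = 97.66 mm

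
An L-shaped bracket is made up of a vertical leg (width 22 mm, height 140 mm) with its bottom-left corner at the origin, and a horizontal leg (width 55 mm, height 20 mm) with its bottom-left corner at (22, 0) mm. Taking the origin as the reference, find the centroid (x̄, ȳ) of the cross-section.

vertical leg: A = 22 × 140 = 3080.00, centroid at (11.00, 70.00).
horizontal leg: A = 55 × 20 = 1100.00, centroid at (49.50, 10.00).
ΣA = 4180.00 mm², ΣAx̄ = 88330.00 mm³, ΣAȳ = 226600.00 mm³.
x̄ = 88330.00/4180.00 = 21.13 mm; ȳ = 226600.00/4180.00 = 54.21 mm.

x̄ = 21.13 mm, ȳ = 54.21 mm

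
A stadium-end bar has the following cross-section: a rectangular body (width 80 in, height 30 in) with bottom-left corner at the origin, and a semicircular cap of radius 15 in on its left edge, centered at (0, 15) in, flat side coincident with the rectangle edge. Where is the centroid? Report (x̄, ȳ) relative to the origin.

Part | A | x̄ᵢ | ȳᵢ | A·x̄ᵢ | A·ȳᵢ
rectangular body | 2400.00 | 40.00 | 15.00 | 96000.00 | 36000.00
semicircular end | 353.43 | -6.37 | 15.00 | -2250.00 | 5301.44
Σ | 2753.43 |  |  | 93750.00 | 41301.44
x̄ = 93750.00 / 2753.43 = 34.05 in
ȳ = 41301.44 / 2753.43 = 15.00 in

x̄ = 34.05 in, ȳ = 15.00 in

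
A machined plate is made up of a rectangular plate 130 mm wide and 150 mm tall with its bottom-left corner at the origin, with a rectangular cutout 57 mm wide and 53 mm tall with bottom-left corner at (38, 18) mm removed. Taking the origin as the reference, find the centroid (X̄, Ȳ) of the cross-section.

plate: A = 130 × 150 = 19500.00, centroid at (65.00, 75.00).
hole: A = −(57 × 53) = -3021.00, centroid at (66.50, 44.50).
ΣA = 16479.00 mm², ΣAX̄ = 1066603.50 mm³, ΣAȲ = 1328065.50 mm³.
X̄ = 1066603.50/16479.00 = 64.73 mm; Ȳ = 1328065.50/16479.00 = 80.59 mm.

X̄ = 64.73 mm, Ȳ = 80.59 mm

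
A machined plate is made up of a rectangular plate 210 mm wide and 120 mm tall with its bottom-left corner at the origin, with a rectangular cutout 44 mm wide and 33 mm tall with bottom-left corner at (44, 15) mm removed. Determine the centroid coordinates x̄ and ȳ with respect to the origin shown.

plate: A = 210 × 120 = 25200.00, centroid at (105.00, 60.00).
hole: A = −(44 × 33) = -1452.00, centroid at (66.00, 31.50).
ΣA = 23748.00 mm²
ΣAx̄ = (25200.00)(105.00) + (-1452.00)(66.00) = 2550168.00 mm³
ΣAȳ = (25200.00)(60.00) + (-1452.00)(31.50) = 1466262.00 mm³
x̄ = 2550168.00 / 23748.00 = 107.38 mm
ȳ = 1466262.00 / 23748.00 = 61.74 mm

x̄ = 107.38 mm, ȳ = 61.74 mm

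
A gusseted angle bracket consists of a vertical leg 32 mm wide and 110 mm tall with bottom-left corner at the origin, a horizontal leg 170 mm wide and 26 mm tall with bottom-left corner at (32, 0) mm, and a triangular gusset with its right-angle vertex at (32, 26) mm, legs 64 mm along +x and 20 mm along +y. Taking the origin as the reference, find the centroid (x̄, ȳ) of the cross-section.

x̄ = 70.82 mm, ȳ = 31.70 mm

vertical leg: A = 32 × 110 = 3520.00, centroid at (16.00, 55.00).
horizontal leg: A = 170 × 26 = 4420.00, centroid at (117.00, 13.00).
gusset: A = ½·64·20 = 640.00, centroid at (53.33, 32.67).
ΣA = 8580.00 mm², ΣAx̄ = 607593.33 mm³, ΣAȳ = 271966.67 mm³.
x̄ = 607593.33/8580.00 = 70.82 mm; ȳ = 271966.67/8580.00 = 31.70 mm.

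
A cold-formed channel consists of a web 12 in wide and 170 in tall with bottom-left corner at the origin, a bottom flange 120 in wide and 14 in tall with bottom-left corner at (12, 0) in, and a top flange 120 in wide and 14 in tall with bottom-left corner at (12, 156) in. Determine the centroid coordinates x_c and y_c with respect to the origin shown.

web: A = 12 × 170 = 2040.00, centroid at (6.00, 85.00).
bottom flange: A = 120 × 14 = 1680.00, centroid at (72.00, 7.00).
top flange: A = 120 × 14 = 1680.00, centroid at (72.00, 163.00).
ΣA = 5400.00 in²
ΣAx_c = (2040.00)(6.00) + (1680.00)(72.00) + (1680.00)(72.00) = 254160.00 in³
ΣAy_c = (2040.00)(85.00) + (1680.00)(7.00) + (1680.00)(163.00) = 459000.00 in³
x_c = 254160.00 / 5400.00 = 47.07 in
y_c = 459000.00 / 5400.00 = 85.00 in

x_c = 47.07 in, y_c = 85.00 in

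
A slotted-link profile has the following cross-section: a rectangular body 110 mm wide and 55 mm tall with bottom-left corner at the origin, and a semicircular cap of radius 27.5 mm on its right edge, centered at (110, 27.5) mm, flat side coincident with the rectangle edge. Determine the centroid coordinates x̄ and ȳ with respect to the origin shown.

Part | A | x̄ᵢ | ȳᵢ | A·x̄ᵢ | A·ȳᵢ
rectangular body | 6050.00 | 55.00 | 27.50 | 332750.00 | 166375.00
semicircular end | 1187.91 | 121.67 | 27.50 | 144535.20 | 32667.65
Σ | 7237.91 |  |  | 477285.20 | 199042.65
x̄ = 477285.20 / 7237.91 = 65.94 mm
ȳ = 199042.65 / 7237.91 = 27.50 mm

x̄ = 65.94 mm, ȳ = 27.50 mm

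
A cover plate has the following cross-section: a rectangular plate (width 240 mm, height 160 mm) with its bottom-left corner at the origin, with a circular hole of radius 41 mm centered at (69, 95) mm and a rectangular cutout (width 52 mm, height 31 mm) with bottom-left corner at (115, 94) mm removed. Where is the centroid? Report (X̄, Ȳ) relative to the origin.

X̄ = 127.47 mm, Ȳ = 75.98 mm

plate: A = 240 × 160 = 38400.00, centroid at (120.00, 80.00).
hole 1: A = −π·41² = -5281.02, centroid at (69.00, 95.00).
hole 2: A = −(52 × 31) = -1612.00, centroid at (141.00, 109.50).
ΣA = 31506.98 mm²
ΣAX̄ = (38400.00)(120.00) + (-5281.02)(69.00) + (-1612.00)(141.00) = 4016317.81 mm³
ΣAȲ = (38400.00)(80.00) + (-5281.02)(95.00) + (-1612.00)(109.50) = 2393789.36 mm³
X̄ = 4016317.81 / 31506.98 = 127.47 mm
Ȳ = 2393789.36 / 31506.98 = 75.98 mm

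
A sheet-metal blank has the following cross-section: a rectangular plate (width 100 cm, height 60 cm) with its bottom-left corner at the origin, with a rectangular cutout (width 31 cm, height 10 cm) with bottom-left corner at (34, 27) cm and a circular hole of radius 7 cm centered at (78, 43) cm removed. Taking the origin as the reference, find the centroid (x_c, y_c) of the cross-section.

x_c = 49.25 cm, y_c = 29.53 cm

Part | A | x̄ᵢ | ȳᵢ | A·x̄ᵢ | A·ȳᵢ
plate | 6000.00 | 50.00 | 30.00 | 300000.00 | 180000.00
hole 1 | -310.00 | 49.50 | 32.00 | -15345.00 | -9920.00
hole 2 | -153.94 | 78.00 | 43.00 | -12007.17 | -6619.34
Σ | 5536.06 |  |  | 272647.83 | 163460.66
x_c = 272647.83 / 5536.06 = 49.25 cm
y_c = 163460.66 / 5536.06 = 29.53 cm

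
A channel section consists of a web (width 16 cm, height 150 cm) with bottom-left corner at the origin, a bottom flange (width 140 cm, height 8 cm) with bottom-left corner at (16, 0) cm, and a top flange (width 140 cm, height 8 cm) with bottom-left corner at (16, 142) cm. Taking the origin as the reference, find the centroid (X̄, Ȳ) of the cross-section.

web: A = 16 × 150 = 2400.00, centroid at (8.00, 75.00).
bottom flange: A = 140 × 8 = 1120.00, centroid at (86.00, 4.00).
top flange: A = 140 × 8 = 1120.00, centroid at (86.00, 146.00).
ΣA = 4640.00 cm²
ΣAX̄ = (2400.00)(8.00) + (1120.00)(86.00) + (1120.00)(86.00) = 211840.00 cm³
ΣAȲ = (2400.00)(75.00) + (1120.00)(4.00) + (1120.00)(146.00) = 348000.00 cm³
X̄ = 211840.00 / 4640.00 = 45.66 cm
Ȳ = 348000.00 / 4640.00 = 75.00 cm

X̄ = 45.66 cm, Ȳ = 75.00 cm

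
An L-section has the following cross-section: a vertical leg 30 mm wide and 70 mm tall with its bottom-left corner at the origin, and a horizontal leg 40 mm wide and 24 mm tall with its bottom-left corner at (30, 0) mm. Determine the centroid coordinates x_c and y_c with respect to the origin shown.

vertical leg: A = 30 × 70 = 2100.00, centroid at (15.00, 35.00).
horizontal leg: A = 40 × 24 = 960.00, centroid at (50.00, 12.00).
ΣA = 3060.00 mm²
ΣAx_c = (2100.00)(15.00) + (960.00)(50.00) = 79500.00 mm³
ΣAy_c = (2100.00)(35.00) + (960.00)(12.00) = 85020.00 mm³
x_c = 79500.00 / 3060.00 = 25.98 mm
y_c = 85020.00 / 3060.00 = 27.78 mm

x_c = 25.98 mm, y_c = 27.78 mm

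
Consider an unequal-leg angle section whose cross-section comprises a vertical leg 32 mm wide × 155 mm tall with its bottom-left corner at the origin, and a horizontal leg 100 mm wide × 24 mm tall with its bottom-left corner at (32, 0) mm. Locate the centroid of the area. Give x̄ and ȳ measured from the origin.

x̄ = 37.52 mm, ȳ = 56.14 mm

Part | A | x̄ᵢ | ȳᵢ | A·x̄ᵢ | A·ȳᵢ
vertical leg | 4960.00 | 16.00 | 77.50 | 79360.00 | 384400.00
horizontal leg | 2400.00 | 82.00 | 12.00 | 196800.00 | 28800.00
Σ | 7360.00 |  |  | 276160.00 | 413200.00
x̄ = 276160.00 / 7360.00 = 37.52 mm
ȳ = 413200.00 / 7360.00 = 56.14 mm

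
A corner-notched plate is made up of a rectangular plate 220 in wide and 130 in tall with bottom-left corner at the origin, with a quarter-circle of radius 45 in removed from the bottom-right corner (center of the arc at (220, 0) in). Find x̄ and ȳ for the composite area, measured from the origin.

x̄ = 104.65 in, ȳ = 67.70 in

plate: A = 220 × 130 = 28600.00, centroid at (110.00, 65.00).
removed quarter-circle: A = −¼π·45² = -1590.43, centroid at (200.90, 19.10).
ΣA = 27009.57 in², ΣAx̄ = 2826480.12 in³, ΣAȳ = 1828625.00 in³.
x̄ = 2826480.12/27009.57 = 104.65 in; ȳ = 1828625.00/27009.57 = 67.70 in.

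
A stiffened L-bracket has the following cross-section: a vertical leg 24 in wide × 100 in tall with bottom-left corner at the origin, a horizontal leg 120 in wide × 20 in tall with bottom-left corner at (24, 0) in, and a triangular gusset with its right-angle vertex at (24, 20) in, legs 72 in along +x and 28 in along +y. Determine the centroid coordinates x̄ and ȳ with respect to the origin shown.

x̄ = 48.00 in, ȳ = 29.88 in

vertical leg: A = 24 × 100 = 2400.00, centroid at (12.00, 50.00).
horizontal leg: A = 120 × 20 = 2400.00, centroid at (84.00, 10.00).
gusset: A = ½·72·28 = 1008.00, centroid at (48.00, 29.33).
ΣA = 5808.00 in², ΣAx̄ = 278784.00 in³, ΣAȳ = 173568.00 in³.
x̄ = 278784.00/5808.00 = 48.00 in; ȳ = 173568.00/5808.00 = 29.88 in.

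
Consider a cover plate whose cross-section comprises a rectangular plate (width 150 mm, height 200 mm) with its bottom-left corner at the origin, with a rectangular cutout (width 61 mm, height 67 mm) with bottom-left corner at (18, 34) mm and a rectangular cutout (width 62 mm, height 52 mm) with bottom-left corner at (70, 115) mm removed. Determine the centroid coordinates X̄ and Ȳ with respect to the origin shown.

Part | A | x̄ᵢ | ȳᵢ | A·x̄ᵢ | A·ȳᵢ
plate | 30000.00 | 75.00 | 100.00 | 2250000.00 | 3000000.00
hole 1 | -4087.00 | 48.50 | 67.50 | -198219.50 | -275872.50
hole 2 | -3224.00 | 101.00 | 141.00 | -325624.00 | -454584.00
Σ | 22689.00 |  |  | 1726156.50 | 2269543.50
X̄ = 1726156.50 / 22689.00 = 76.08 mm
Ȳ = 2269543.50 / 22689.00 = 100.03 mm

X̄ = 76.08 mm, Ȳ = 100.03 mm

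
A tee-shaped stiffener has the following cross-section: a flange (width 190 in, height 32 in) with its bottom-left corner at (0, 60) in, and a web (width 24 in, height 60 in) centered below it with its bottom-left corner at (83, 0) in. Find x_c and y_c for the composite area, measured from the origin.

x_c = 95.00 in, y_c = 67.19 in

Part | A | x̄ᵢ | ȳᵢ | A·x̄ᵢ | A·ȳᵢ
web | 1440.00 | 95.00 | 30.00 | 136800.00 | 43200.00
flange | 6080.00 | 95.00 | 76.00 | 577600.00 | 462080.00
Σ | 7520.00 |  |  | 714400.00 | 505280.00
x_c = 714400.00 / 7520.00 = 95.00 in
y_c = 505280.00 / 7520.00 = 67.19 in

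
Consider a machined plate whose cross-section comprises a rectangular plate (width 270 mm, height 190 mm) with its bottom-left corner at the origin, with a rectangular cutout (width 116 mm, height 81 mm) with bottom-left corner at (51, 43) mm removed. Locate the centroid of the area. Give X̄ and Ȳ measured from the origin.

plate: A = 270 × 190 = 51300.00, centroid at (135.00, 95.00).
hole: A = −(116 × 81) = -9396.00, centroid at (109.00, 83.50).
ΣA = 41904.00 mm², ΣAX̄ = 5901336.00 mm³, ΣAȲ = 4088934.00 mm³.
X̄ = 5901336.00/41904.00 = 140.83 mm; Ȳ = 4088934.00/41904.00 = 97.58 mm.

X̄ = 140.83 mm, Ȳ = 97.58 mm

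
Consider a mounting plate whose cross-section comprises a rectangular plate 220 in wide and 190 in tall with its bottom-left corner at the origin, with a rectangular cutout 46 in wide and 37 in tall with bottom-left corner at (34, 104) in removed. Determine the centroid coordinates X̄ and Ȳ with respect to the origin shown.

X̄ = 112.25 in, Ȳ = 93.83 in

plate: A = 220 × 190 = 41800.00, centroid at (110.00, 95.00).
hole: A = −(46 × 37) = -1702.00, centroid at (57.00, 122.50).
ΣA = 40098.00 in², ΣAX̄ = 4500986.00 in³, ΣAȲ = 3762505.00 in³.
X̄ = 4500986.00/40098.00 = 112.25 in; Ȳ = 3762505.00/40098.00 = 93.83 in.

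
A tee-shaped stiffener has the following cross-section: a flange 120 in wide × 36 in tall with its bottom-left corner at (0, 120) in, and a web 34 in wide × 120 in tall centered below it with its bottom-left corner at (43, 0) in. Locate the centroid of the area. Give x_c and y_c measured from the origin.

x_c = 60.00 in, y_c = 100.11 in

web: A = 34 × 120 = 4080.00, centroid at (60.00, 60.00).
flange: A = 120 × 36 = 4320.00, centroid at (60.00, 138.00).
ΣA = 8400.00 in², ΣAx_c = 504000.00 in³, ΣAy_c = 840960.00 in³.
x_c = 504000.00/8400.00 = 60.00 in; y_c = 840960.00/8400.00 = 100.11 in.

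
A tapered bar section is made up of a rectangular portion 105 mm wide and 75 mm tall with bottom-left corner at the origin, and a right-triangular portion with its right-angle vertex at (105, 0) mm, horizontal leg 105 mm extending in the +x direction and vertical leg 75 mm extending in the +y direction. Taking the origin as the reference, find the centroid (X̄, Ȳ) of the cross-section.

X̄ = 81.67 mm, Ȳ = 33.33 mm

rectangular portion: A = 105 × 75 = 7875.00, centroid at (52.50, 37.50).
triangular portion: A = ½·105·75 = 3937.50, centroid at (140.00, 25.00).
ΣA = 11812.50 mm², ΣAX̄ = 964687.50 mm³, ΣAȲ = 393750.00 mm³.
X̄ = 964687.50/11812.50 = 81.67 mm; Ȳ = 393750.00/11812.50 = 33.33 mm.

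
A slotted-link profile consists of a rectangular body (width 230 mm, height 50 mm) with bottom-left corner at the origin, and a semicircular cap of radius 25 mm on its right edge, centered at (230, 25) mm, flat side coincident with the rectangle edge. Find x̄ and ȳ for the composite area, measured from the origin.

rectangular body: A = 230 × 50 = 11500.00, centroid at (115.00, 25.00).
semicircular end: A = ½π·25² = 981.75, centroid at (240.61, 25.00).
ΣA = 12481.75 mm², ΣAx̄ = 1558718.64 mm³, ΣAȳ = 312043.69 mm³.
x̄ = 1558718.64/12481.75 = 124.88 mm; ȳ = 312043.69/12481.75 = 25.00 mm.

x̄ = 124.88 mm, ȳ = 25.00 mm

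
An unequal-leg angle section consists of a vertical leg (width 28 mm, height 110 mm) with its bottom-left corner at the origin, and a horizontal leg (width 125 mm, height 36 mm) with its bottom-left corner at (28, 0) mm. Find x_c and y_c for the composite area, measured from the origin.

vertical leg: A = 28 × 110 = 3080.00, centroid at (14.00, 55.00).
horizontal leg: A = 125 × 36 = 4500.00, centroid at (90.50, 18.00).
ΣA = 7580.00 mm²
ΣAx_c = (3080.00)(14.00) + (4500.00)(90.50) = 450370.00 mm³
ΣAy_c = (3080.00)(55.00) + (4500.00)(18.00) = 250400.00 mm³
x_c = 450370.00 / 7580.00 = 59.42 mm
y_c = 250400.00 / 7580.00 = 33.03 mm

x_c = 59.42 mm, y_c = 33.03 mm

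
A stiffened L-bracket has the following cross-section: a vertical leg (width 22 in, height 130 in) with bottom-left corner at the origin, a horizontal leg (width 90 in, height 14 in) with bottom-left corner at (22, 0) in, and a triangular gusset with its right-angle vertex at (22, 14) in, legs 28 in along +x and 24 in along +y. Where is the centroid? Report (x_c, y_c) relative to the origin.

x_c = 28.37 in, y_c = 45.36 in

vertical leg: A = 22 × 130 = 2860.00, centroid at (11.00, 65.00).
horizontal leg: A = 90 × 14 = 1260.00, centroid at (67.00, 7.00).
gusset: A = ½·28·24 = 336.00, centroid at (31.33, 22.00).
ΣA = 4456.00 in²
ΣAx_c = (2860.00)(11.00) + (1260.00)(67.00) + (336.00)(31.33) = 126408.00 in³
ΣAy_c = (2860.00)(65.00) + (1260.00)(7.00) + (336.00)(22.00) = 202112.00 in³
x_c = 126408.00 / 4456.00 = 28.37 in
y_c = 202112.00 / 4456.00 = 45.36 in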